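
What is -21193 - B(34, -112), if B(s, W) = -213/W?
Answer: -2373829/112 ≈ -21195.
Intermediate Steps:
-21193 - B(34, -112) = -21193 - (-213)/(-112) = -21193 - (-213)*(-1)/112 = -21193 - 1*213/112 = -21193 - 213/112 = -2373829/112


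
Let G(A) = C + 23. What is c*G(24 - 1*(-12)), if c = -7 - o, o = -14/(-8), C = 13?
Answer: -315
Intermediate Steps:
o = 7/4 (o = -14*(-⅛) = 7/4 ≈ 1.7500)
G(A) = 36 (G(A) = 13 + 23 = 36)
c = -35/4 (c = -7 - 1*7/4 = -7 - 7/4 = -35/4 ≈ -8.7500)
c*G(24 - 1*(-12)) = -35/4*36 = -315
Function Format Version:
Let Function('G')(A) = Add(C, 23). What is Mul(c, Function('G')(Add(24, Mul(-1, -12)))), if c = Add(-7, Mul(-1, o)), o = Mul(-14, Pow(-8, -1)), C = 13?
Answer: -315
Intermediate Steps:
o = Rational(7, 4) (o = Mul(-14, Rational(-1, 8)) = Rational(7, 4) ≈ 1.7500)
Function('G')(A) = 36 (Function('G')(A) = Add(13, 23) = 36)
c = Rational(-35, 4) (c = Add(-7, Mul(-1, Rational(7, 4))) = Add(-7, Rational(-7, 4)) = Rational(-35, 4) ≈ -8.7500)
Mul(c, Function('G')(Add(24, Mul(-1, -12)))) = Mul(Rational(-35, 4), 36) = -315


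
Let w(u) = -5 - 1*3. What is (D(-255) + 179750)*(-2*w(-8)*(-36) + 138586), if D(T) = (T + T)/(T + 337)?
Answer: 1017064004950/41 ≈ 2.4806e+10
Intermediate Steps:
w(u) = -8 (w(u) = -5 - 3 = -8)
D(T) = 2*T/(337 + T) (D(T) = (2*T)/(337 + T) = 2*T/(337 + T))
(D(-255) + 179750)*(-2*w(-8)*(-36) + 138586) = (2*(-255)/(337 - 255) + 179750)*(-2*(-8)*(-36) + 138586) = (2*(-255)/82 + 179750)*(16*(-36) + 138586) = (2*(-255)*(1/82) + 179750)*(-576 + 138586) = (-255/41 + 179750)*138010 = (7369495/41)*138010 = 1017064004950/41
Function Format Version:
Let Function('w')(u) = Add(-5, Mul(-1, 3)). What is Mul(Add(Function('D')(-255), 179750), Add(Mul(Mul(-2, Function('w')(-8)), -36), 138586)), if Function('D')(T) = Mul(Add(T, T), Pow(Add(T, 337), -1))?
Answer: Rational(1017064004950, 41) ≈ 2.4806e+10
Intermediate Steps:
Function('w')(u) = -8 (Function('w')(u) = Add(-5, -3) = -8)
Function('D')(T) = Mul(2, T, Pow(Add(337, T), -1)) (Function('D')(T) = Mul(Mul(2, T), Pow(Add(337, T), -1)) = Mul(2, T, Pow(Add(337, T), -1)))
Mul(Add(Function('D')(-255), 179750), Add(Mul(Mul(-2, Function('w')(-8)), -36), 138586)) = Mul(Add(Mul(2, -255, Pow(Add(337, -255), -1)), 179750), Add(Mul(Mul(-2, -8), -36), 138586)) = Mul(Add(Mul(2, -255, Pow(82, -1)), 179750), Add(Mul(16, -36), 138586)) = Mul(Add(Mul(2, -255, Rational(1, 82)), 179750), Add(-576, 138586)) = Mul(Add(Rational(-255, 41), 179750), 138010) = Mul(Rational(7369495, 41), 138010) = Rational(1017064004950, 41)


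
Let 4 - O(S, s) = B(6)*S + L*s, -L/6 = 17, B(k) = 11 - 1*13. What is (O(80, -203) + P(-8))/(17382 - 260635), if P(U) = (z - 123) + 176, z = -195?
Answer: 20684/243253 ≈ 0.085031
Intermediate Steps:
B(k) = -2 (B(k) = 11 - 13 = -2)
L = -102 (L = -6*17 = -102)
P(U) = -142 (P(U) = (-195 - 123) + 176 = -318 + 176 = -142)
O(S, s) = 4 + 2*S + 102*s (O(S, s) = 4 - (-2*S - 102*s) = 4 - (-102*s - 2*S) = 4 + (2*S + 102*s) = 4 + 2*S + 102*s)
(O(80, -203) + P(-8))/(17382 - 260635) = ((4 + 2*80 + 102*(-203)) - 142)/(17382 - 260635) = ((4 + 160 - 20706) - 142)/(-243253) = (-20542 - 142)*(-1/243253) = -20684*(-1/243253) = 20684/243253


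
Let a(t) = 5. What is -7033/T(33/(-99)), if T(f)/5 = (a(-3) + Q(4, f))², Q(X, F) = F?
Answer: -63297/980 ≈ -64.589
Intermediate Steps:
T(f) = 5*(5 + f)²
-7033/T(33/(-99)) = -7033*1/(5*(5 + 33/(-99))²) = -7033*1/(5*(5 + 33*(-1/99))²) = -7033*1/(5*(5 - ⅓)²) = -7033/(5*(14/3)²) = -7033/(5*(196/9)) = -7033/980/9 = -7033*9/980 = -63297/980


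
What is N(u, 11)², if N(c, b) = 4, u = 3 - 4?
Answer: 16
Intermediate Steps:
u = -1
N(u, 11)² = 4² = 16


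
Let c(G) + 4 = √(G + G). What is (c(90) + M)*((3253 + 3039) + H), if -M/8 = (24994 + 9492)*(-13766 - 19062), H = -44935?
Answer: -349983903240180 - 231858*√5 ≈ -3.4998e+14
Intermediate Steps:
c(G) = -4 + √2*√G (c(G) = -4 + √(G + G) = -4 + √(2*G) = -4 + √2*√G)
M = 9056851264 (M = -8*(24994 + 9492)*(-13766 - 19062) = -275888*(-32828) = -8*(-1132106408) = 9056851264)
(c(90) + M)*((3253 + 3039) + H) = ((-4 + √2*√90) + 9056851264)*((3253 + 3039) - 44935) = ((-4 + √2*(3*√10)) + 9056851264)*(6292 - 44935) = ((-4 + 6*√5) + 9056851264)*(-38643) = (9056851260 + 6*√5)*(-38643) = -349983903240180 - 231858*√5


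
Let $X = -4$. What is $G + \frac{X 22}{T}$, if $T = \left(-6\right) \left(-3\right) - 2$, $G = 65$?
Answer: $\frac{119}{2} \approx 59.5$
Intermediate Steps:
$T = 16$ ($T = 18 - 2 = 16$)
$G + \frac{X 22}{T} = 65 + \frac{\left(-4\right) 22}{16} = 65 + \frac{1}{16} \left(-88\right) = 65 - \frac{11}{2} = \frac{119}{2}$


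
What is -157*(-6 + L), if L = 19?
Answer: -2041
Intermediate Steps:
-157*(-6 + L) = -157*(-6 + 19) = -157*13 = -2041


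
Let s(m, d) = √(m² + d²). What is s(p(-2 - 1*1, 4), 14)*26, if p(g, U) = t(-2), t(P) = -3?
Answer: 26*√205 ≈ 372.26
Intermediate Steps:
p(g, U) = -3
s(m, d) = √(d² + m²)
s(p(-2 - 1*1, 4), 14)*26 = √(14² + (-3)²)*26 = √(196 + 9)*26 = √205*26 = 26*√205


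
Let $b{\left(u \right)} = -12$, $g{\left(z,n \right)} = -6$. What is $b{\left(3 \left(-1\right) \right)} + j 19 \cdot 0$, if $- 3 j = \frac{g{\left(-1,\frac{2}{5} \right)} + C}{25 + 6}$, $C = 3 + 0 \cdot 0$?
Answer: $-12$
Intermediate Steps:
$C = 3$ ($C = 3 + 0 = 3$)
$j = \frac{1}{31}$ ($j = - \frac{\left(-6 + 3\right) \frac{1}{25 + 6}}{3} = - \frac{\left(-3\right) \frac{1}{31}}{3} = \left(- \frac{1}{3}\right) \left(- \frac{3}{31}\right) = \frac{1}{31} \approx 0.032258$)
$b{\left(3 \left(-1\right) \right)} + j 19 \cdot 0 = -12 + \frac{19 \cdot 0}{31} = -12 + \frac{1}{31} \cdot 0 = -12 + 0 = -12$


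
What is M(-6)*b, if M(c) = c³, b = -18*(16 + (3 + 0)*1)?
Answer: 73872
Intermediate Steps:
b = -342 (b = -18*(16 + 3*1) = -18*(16 + 3) = -18*19 = -342)
M(-6)*b = (-6)³*(-342) = -216*(-342) = 73872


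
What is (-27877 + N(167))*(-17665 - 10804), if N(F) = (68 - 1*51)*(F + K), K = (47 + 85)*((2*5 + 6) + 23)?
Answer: -1778686182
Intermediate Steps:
K = 5148 (K = 132*((10 + 6) + 23) = 132*(16 + 23) = 132*39 = 5148)
N(F) = 87516 + 17*F (N(F) = (68 - 1*51)*(F + 5148) = (68 - 51)*(5148 + F) = 17*(5148 + F) = 87516 + 17*F)
(-27877 + N(167))*(-17665 - 10804) = (-27877 + (87516 + 17*167))*(-17665 - 10804) = (-27877 + (87516 + 2839))*(-28469) = (-27877 + 90355)*(-28469) = 62478*(-28469) = -1778686182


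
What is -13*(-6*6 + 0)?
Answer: 468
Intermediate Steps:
-13*(-6*6 + 0) = -13*(-36 + 0) = -13*(-36) = 468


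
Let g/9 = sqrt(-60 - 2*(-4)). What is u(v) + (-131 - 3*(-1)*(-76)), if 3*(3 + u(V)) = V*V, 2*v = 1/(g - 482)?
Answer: (-990918527*I - 75377088*sqrt(13))/(96*(2169*sqrt(13) + 28514*I)) ≈ -362.0 + 5.9605e-8*I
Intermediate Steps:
g = 18*I*sqrt(13) (g = 9*sqrt(-60 - 2*(-4)) = 9*sqrt(-60 + 8) = 9*sqrt(-52) = 9*(2*I*sqrt(13)) = 18*I*sqrt(13) ≈ 64.9*I)
v = 1/(2*(-482 + 18*I*sqrt(13))) (v = 1/(2*(18*I*sqrt(13) - 482)) = 1/(2*(-482 + 18*I*sqrt(13))) ≈ -0.0010189 - 0.00013719*I)
u(V) = -3 + V**2/3 (u(V) = -3 + (V*V)/3 = -3 + V**2/3)
u(v) + (-131 - 3*(-1)*(-76)) = (-3 + (-241/236536 - 9*I*sqrt(13)/236536)**2/3) + (-131 - 3*(-1)*(-76)) = (-3 + (-241/236536 - 9*I*sqrt(13)/236536)**2/3) + (-131 + 3*(-76)) = (-3 + (-241/236536 - 9*I*sqrt(13)/236536)**2/3) + (-131 - 228) = (-3 + (-241/236536 - 9*I*sqrt(13)/236536)**2/3) - 359 = -362 + (-241/236536 - 9*I*sqrt(13)/236536)**2/3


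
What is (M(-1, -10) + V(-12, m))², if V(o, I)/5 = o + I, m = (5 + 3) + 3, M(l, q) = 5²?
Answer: 400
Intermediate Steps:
M(l, q) = 25
m = 11 (m = 8 + 3 = 11)
V(o, I) = 5*I + 5*o (V(o, I) = 5*(o + I) = 5*(I + o) = 5*I + 5*o)
(M(-1, -10) + V(-12, m))² = (25 + (5*11 + 5*(-12)))² = (25 + (55 - 60))² = (25 - 5)² = 20² = 400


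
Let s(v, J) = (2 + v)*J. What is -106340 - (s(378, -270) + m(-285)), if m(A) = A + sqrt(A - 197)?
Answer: -3455 - I*sqrt(482) ≈ -3455.0 - 21.954*I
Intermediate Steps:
m(A) = A + sqrt(-197 + A)
s(v, J) = J*(2 + v)
-106340 - (s(378, -270) + m(-285)) = -106340 - (-270*(2 + 378) + (-285 + sqrt(-197 - 285))) = -106340 - (-270*380 + (-285 + sqrt(-482))) = -106340 - (-102600 + (-285 + I*sqrt(482))) = -106340 - (-102885 + I*sqrt(482)) = -106340 + (102885 - I*sqrt(482)) = -3455 - I*sqrt(482)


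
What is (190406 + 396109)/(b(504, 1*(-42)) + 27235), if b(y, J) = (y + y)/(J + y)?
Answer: 6451665/299609 ≈ 21.534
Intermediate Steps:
b(y, J) = 2*y/(J + y) (b(y, J) = (2*y)/(J + y) = 2*y/(J + y))
(190406 + 396109)/(b(504, 1*(-42)) + 27235) = (190406 + 396109)/(2*504/(1*(-42) + 504) + 27235) = 586515/(2*504/(-42 + 504) + 27235) = 586515/(2*504/462 + 27235) = 586515/(2*504*(1/462) + 27235) = 586515/(24/11 + 27235) = 586515/(299609/11) = 586515*(11/299609) = 6451665/299609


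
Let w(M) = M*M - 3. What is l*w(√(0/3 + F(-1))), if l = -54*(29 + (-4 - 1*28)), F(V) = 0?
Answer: -486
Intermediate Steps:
l = 162 (l = -54*(29 + (-4 - 28)) = -54*(29 - 32) = -54*(-3) = 162)
w(M) = -3 + M² (w(M) = M² - 3 = -3 + M²)
l*w(√(0/3 + F(-1))) = 162*(-3 + (√(0/3 + 0))²) = 162*(-3 + (√(0*(⅓) + 0))²) = 162*(-3 + (√(0 + 0))²) = 162*(-3 + (√0)²) = 162*(-3 + 0²) = 162*(-3 + 0) = 162*(-3) = -486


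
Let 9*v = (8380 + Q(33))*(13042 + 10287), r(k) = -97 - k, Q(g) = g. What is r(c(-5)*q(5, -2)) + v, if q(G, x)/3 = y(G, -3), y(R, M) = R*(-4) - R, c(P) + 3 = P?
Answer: 196260604/9 ≈ 2.1807e+7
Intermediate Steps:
c(P) = -3 + P
y(R, M) = -5*R (y(R, M) = -4*R - R = -5*R)
q(G, x) = -15*G (q(G, x) = 3*(-5*G) = -15*G)
v = 196266877/9 (v = ((8380 + 33)*(13042 + 10287))/9 = (8413*23329)/9 = (1/9)*196266877 = 196266877/9 ≈ 2.1807e+7)
r(c(-5)*q(5, -2)) + v = (-97 - (-3 - 5)*(-15*5)) + 196266877/9 = (-97 - (-8)*(-75)) + 196266877/9 = (-97 - 1*600) + 196266877/9 = (-97 - 600) + 196266877/9 = -697 + 196266877/9 = 196260604/9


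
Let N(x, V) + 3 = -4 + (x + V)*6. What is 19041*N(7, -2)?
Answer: 437943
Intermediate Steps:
N(x, V) = -7 + 6*V + 6*x (N(x, V) = -3 + (-4 + (x + V)*6) = -3 + (-4 + (V + x)*6) = -3 + (-4 + (6*V + 6*x)) = -3 + (-4 + 6*V + 6*x) = -7 + 6*V + 6*x)
19041*N(7, -2) = 19041*(-7 + 6*(-2) + 6*7) = 19041*(-7 - 12 + 42) = 19041*23 = 437943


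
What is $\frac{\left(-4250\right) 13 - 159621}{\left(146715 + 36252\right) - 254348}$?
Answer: $\frac{214871}{71381} \approx 3.0102$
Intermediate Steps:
$\frac{\left(-4250\right) 13 - 159621}{\left(146715 + 36252\right) - 254348} = \frac{-55250 - 159621}{182967 - 254348} = - \frac{214871}{-71381} = \left(-214871\right) \left(- \frac{1}{71381}\right) = \frac{214871}{71381}$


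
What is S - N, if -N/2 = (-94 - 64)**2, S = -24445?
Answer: 25483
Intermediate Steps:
N = -49928 (N = -2*(-94 - 64)**2 = -2*(-158)**2 = -2*24964 = -49928)
S - N = -24445 - 1*(-49928) = -24445 + 49928 = 25483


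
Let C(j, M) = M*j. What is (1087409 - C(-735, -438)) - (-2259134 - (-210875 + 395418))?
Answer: 3209156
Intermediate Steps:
(1087409 - C(-735, -438)) - (-2259134 - (-210875 + 395418)) = (1087409 - (-438)*(-735)) - (-2259134 - (-210875 + 395418)) = (1087409 - 1*321930) - (-2259134 - 1*184543) = (1087409 - 321930) - (-2259134 - 184543) = 765479 - 1*(-2443677) = 765479 + 2443677 = 3209156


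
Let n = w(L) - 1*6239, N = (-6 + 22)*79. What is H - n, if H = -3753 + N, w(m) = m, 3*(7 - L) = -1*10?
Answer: 11219/3 ≈ 3739.7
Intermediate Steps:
N = 1264 (N = 16*79 = 1264)
L = 31/3 (L = 7 - (-1)*10/3 = 7 - ⅓*(-10) = 7 + 10/3 = 31/3 ≈ 10.333)
n = -18686/3 (n = 31/3 - 1*6239 = 31/3 - 6239 = -18686/3 ≈ -6228.7)
H = -2489 (H = -3753 + 1264 = -2489)
H - n = -2489 - 1*(-18686/3) = -2489 + 18686/3 = 11219/3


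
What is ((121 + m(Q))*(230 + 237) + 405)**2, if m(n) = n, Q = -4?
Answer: 3029841936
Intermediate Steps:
((121 + m(Q))*(230 + 237) + 405)**2 = ((121 - 4)*(230 + 237) + 405)**2 = (117*467 + 405)**2 = (54639 + 405)**2 = 55044**2 = 3029841936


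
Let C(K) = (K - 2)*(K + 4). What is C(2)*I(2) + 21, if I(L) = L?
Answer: 21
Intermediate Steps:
C(K) = (-2 + K)*(4 + K)
C(2)*I(2) + 21 = (-8 + 2**2 + 2*2)*2 + 21 = (-8 + 4 + 4)*2 + 21 = 0*2 + 21 = 0 + 21 = 21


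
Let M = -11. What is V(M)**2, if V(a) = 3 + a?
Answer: 64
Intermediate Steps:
V(M)**2 = (3 - 11)**2 = (-8)**2 = 64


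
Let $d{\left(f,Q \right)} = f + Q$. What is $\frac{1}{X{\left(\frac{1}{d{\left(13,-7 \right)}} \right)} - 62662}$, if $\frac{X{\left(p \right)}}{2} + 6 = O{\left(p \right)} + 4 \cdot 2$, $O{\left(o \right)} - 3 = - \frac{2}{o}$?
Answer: $- \frac{1}{62676} \approx -1.5955 \cdot 10^{-5}$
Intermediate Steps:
$O{\left(o \right)} = 3 - \frac{2}{o}$
$d{\left(f,Q \right)} = Q + f$
$X{\left(p \right)} = 10 - \frac{4}{p}$ ($X{\left(p \right)} = -12 + 2 \left(\left(3 - \frac{2}{p}\right) + 4 \cdot 2\right) = -12 + 2 \left(\left(3 - \frac{2}{p}\right) + 8\right) = -12 + 2 \left(11 - \frac{2}{p}\right) = -12 + \left(22 - \frac{4}{p}\right) = 10 - \frac{4}{p}$)
$\frac{1}{X{\left(\frac{1}{d{\left(13,-7 \right)}} \right)} - 62662} = \frac{1}{\left(10 - \frac{4}{\frac{1}{-7 + 13}}\right) - 62662} = \frac{1}{\left(10 - \frac{4}{\frac{1}{6}}\right) - 62662} = \frac{1}{\left(10 - 4 \frac{1}{\frac{1}{6}}\right) - 62662} = \frac{1}{\left(10 - 24\right) - 62662} = \frac{1}{-14 - 62662} = \frac{1}{-62676} = - \frac{1}{62676}$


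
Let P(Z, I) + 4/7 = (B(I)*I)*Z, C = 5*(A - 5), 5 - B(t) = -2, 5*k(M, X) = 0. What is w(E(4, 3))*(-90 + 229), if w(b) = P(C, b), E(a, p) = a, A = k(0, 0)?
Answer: -681656/7 ≈ -97379.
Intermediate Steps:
k(M, X) = 0 (k(M, X) = (1/5)*0 = 0)
B(t) = 7 (B(t) = 5 - 1*(-2) = 5 + 2 = 7)
A = 0
C = -25 (C = 5*(0 - 5) = 5*(-5) = -25)
P(Z, I) = -4/7 + 7*I*Z (P(Z, I) = -4/7 + (7*I)*Z = -4/7 + 7*I*Z)
w(b) = -4/7 - 175*b (w(b) = -4/7 + 7*b*(-25) = -4/7 - 175*b)
w(E(4, 3))*(-90 + 229) = (-4/7 - 175*4)*(-90 + 229) = (-4/7 - 700)*139 = -4904/7*139 = -681656/7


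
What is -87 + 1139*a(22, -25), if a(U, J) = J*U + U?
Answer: -601479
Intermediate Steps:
a(U, J) = U + J*U
-87 + 1139*a(22, -25) = -87 + 1139*(22*(1 - 25)) = -87 + 1139*(22*(-24)) = -87 + 1139*(-528) = -87 - 601392 = -601479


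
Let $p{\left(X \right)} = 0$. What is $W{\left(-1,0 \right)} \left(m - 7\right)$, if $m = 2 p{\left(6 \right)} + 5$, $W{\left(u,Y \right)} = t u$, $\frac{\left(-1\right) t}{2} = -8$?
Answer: $32$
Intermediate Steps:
$t = 16$ ($t = \left(-2\right) \left(-8\right) = 16$)
$W{\left(u,Y \right)} = 16 u$
$m = 5$ ($m = 2 \cdot 0 + 5 = 0 + 5 = 5$)
$W{\left(-1,0 \right)} \left(m - 7\right) = 16 \left(-1\right) \left(5 - 7\right) = \left(-16\right) \left(-2\right) = 32$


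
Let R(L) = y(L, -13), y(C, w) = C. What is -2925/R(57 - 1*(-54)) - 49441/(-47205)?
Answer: -44195558/1746585 ≈ -25.304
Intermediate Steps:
R(L) = L
-2925/R(57 - 1*(-54)) - 49441/(-47205) = -2925/(57 - 1*(-54)) - 49441/(-47205) = -2925/(57 + 54) - 49441*(-1/47205) = -2925/111 + 49441/47205 = -2925*1/111 + 49441/47205 = -975/37 + 49441/47205 = -44195558/1746585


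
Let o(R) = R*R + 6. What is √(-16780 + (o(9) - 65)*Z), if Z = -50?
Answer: 2*I*√4470 ≈ 133.72*I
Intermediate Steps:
o(R) = 6 + R² (o(R) = R² + 6 = 6 + R²)
√(-16780 + (o(9) - 65)*Z) = √(-16780 + ((6 + 9²) - 65)*(-50)) = √(-16780 + ((6 + 81) - 65)*(-50)) = √(-16780 + (87 - 65)*(-50)) = √(-16780 + 22*(-50)) = √(-16780 - 1100) = √(-17880) = 2*I*√4470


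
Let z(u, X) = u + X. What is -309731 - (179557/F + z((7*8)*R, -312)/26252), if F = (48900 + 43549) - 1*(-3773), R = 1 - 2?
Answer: -27942548628419/90214998 ≈ -3.0973e+5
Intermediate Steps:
R = -1
z(u, X) = X + u
F = 96222 (F = 92449 + 3773 = 96222)
-309731 - (179557/F + z((7*8)*R, -312)/26252) = -309731 - (179557/96222 + (-312 + (7*8)*(-1))/26252) = -309731 - (179557*(1/96222) + (-312 + 56*(-1))*(1/26252)) = -309731 - (25651/13746 + (-312 - 56)*(1/26252)) = -309731 - (25651/13746 - 368*1/26252) = -309731 - (25651/13746 - 92/6563) = -309731 - 1*167082881/90214998 = -309731 - 167082881/90214998 = -27942548628419/90214998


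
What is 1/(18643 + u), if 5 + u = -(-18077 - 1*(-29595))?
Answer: 1/7120 ≈ 0.00014045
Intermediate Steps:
u = -11523 (u = -5 - (-18077 - 1*(-29595)) = -5 - (-18077 + 29595) = -5 - 1*11518 = -5 - 11518 = -11523)
1/(18643 + u) = 1/(18643 - 11523) = 1/7120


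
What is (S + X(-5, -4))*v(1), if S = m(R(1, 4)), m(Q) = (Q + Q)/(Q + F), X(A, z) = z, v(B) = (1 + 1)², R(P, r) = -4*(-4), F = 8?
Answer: -32/3 ≈ -10.667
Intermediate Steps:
R(P, r) = 16
v(B) = 4 (v(B) = 2² = 4)
m(Q) = 2*Q/(8 + Q) (m(Q) = (Q + Q)/(Q + 8) = (2*Q)/(8 + Q) = 2*Q/(8 + Q))
S = 4/3 (S = 2*16/(8 + 16) = 2*16/24 = 2*16*(1/24) = 4/3 ≈ 1.3333)
(S + X(-5, -4))*v(1) = (4/3 - 4)*4 = -8/3*4 = -32/3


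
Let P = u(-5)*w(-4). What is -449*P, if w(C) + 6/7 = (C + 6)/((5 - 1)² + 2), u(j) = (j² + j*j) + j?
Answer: 105515/7 ≈ 15074.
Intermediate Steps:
u(j) = j + 2*j² (u(j) = (j² + j²) + j = 2*j² + j = j + 2*j²)
w(C) = -11/21 + C/18 (w(C) = -6/7 + (C + 6)/((5 - 1)² + 2) = -6/7 + (6 + C)/(4² + 2) = -6/7 + (6 + C)/(16 + 2) = -6/7 + (6 + C)/18 = -6/7 + (6 + C)*(1/18) = -6/7 + (⅓ + C/18) = -11/21 + C/18)
P = -235/7 (P = (-5*(1 + 2*(-5)))*(-11/21 + (1/18)*(-4)) = (-5*(1 - 10))*(-11/21 - 2/9) = -5*(-9)*(-47/63) = 45*(-47/63) = -235/7 ≈ -33.571)
-449*P = -449*(-235/7) = 105515/7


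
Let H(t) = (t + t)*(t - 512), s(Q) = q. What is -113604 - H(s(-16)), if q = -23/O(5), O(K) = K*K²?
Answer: -1778007558/15625 ≈ -1.1379e+5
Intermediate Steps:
O(K) = K³
q = -23/125 (q = -23/(5³) = -23/125 ≈ -0.18400)
s(Q) = -23/125
H(t) = 2*t*(-512 + t) (H(t) = (2*t)*(-512 + t) = 2*t*(-512 + t))
-113604 - H(s(-16)) = -113604 - 2*(-23)*(-512 - 23/125)/125 = -113604 - 2*(-23)*(-64023)/(125*125) = -113604 - 1*2945058/15625 = -113604 - 2945058/15625 = -1778007558/15625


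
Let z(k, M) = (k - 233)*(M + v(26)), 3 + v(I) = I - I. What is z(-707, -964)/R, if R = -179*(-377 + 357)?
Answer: 45449/179 ≈ 253.91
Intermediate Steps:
R = 3580 (R = -179*(-20) = 3580)
v(I) = -3 (v(I) = -3 + (I - I) = -3 + 0 = -3)
z(k, M) = (-233 + k)*(-3 + M) (z(k, M) = (k - 233)*(M - 3) = (-233 + k)*(-3 + M))
z(-707, -964)/R = (699 - 233*(-964) - 3*(-707) - 964*(-707))/3580 = (699 + 224612 + 2121 + 681548)*(1/3580) = 908980*(1/3580) = 45449/179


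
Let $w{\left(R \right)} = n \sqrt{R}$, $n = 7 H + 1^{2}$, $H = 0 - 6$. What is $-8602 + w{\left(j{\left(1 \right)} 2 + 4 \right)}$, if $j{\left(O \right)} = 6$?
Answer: $-8766$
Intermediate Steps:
$H = -6$ ($H = 0 - 6 = -6$)
$n = -41$ ($n = 7 \left(-6\right) + 1^{2} = -42 + 1 = -41$)
$w{\left(R \right)} = - 41 \sqrt{R}$
$-8602 + w{\left(j{\left(1 \right)} 2 + 4 \right)} = -8602 - 41 \sqrt{6 \cdot 2 + 4} = -8602 - 41 \sqrt{12 + 4} = -8602 - 41 \sqrt{16} = -8602 - 164 = -8766$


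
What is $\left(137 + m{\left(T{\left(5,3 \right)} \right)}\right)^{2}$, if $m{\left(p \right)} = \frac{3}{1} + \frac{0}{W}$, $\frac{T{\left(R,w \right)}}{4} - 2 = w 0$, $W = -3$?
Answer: $19600$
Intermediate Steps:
$T{\left(R,w \right)} = 8$ ($T{\left(R,w \right)} = 8 + 4 w 0 = 8 + 4 \cdot 0 = 8 + 0 = 8$)
$m{\left(p \right)} = 3$ ($m{\left(p \right)} = \frac{3}{1} + \frac{0}{-3} = 3 \cdot 1 + 0 \left(- \frac{1}{3}\right) = 3 + 0 = 3$)
$\left(137 + m{\left(T{\left(5,3 \right)} \right)}\right)^{2} = \left(137 + 3\right)^{2} = 140^{2} = 19600$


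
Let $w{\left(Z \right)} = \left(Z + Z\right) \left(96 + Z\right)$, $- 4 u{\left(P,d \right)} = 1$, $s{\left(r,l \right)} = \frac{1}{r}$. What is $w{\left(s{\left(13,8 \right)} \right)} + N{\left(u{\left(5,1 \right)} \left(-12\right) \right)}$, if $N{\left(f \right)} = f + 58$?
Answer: $\frac{12807}{169} \approx 75.781$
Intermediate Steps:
$u{\left(P,d \right)} = - \frac{1}{4}$ ($u{\left(P,d \right)} = \left(- \frac{1}{4}\right) 1 = - \frac{1}{4}$)
$N{\left(f \right)} = 58 + f$
$w{\left(Z \right)} = 2 Z \left(96 + Z\right)$
$w{\left(s{\left(13,8 \right)} \right)} + N{\left(u{\left(5,1 \right)} \left(-12\right) \right)} = \frac{2 \left(96 + \frac{1}{13}\right)}{13} + \left(58 - -3\right) = 2 \cdot \frac{1}{13} \left(96 + \frac{1}{13}\right) + \left(58 + 3\right) = 2 \cdot \frac{1}{13} \cdot \frac{1249}{13} + 61 = \frac{2498}{169} + 61 = \frac{12807}{169}$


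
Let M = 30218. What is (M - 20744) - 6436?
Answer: 3038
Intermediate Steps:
(M - 20744) - 6436 = (30218 - 20744) - 6436 = 9474 - 6436 = 3038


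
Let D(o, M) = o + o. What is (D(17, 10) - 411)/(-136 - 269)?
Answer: 377/405 ≈ 0.93086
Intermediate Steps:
D(o, M) = 2*o
(D(17, 10) - 411)/(-136 - 269) = (2*17 - 411)/(-136 - 269) = (34 - 411)/(-405) = -377*(-1/405) = 377/405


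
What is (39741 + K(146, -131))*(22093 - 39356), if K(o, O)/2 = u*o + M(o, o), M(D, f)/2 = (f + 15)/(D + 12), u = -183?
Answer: 18671367329/79 ≈ 2.3635e+8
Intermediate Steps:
M(D, f) = 2*(15 + f)/(12 + D) (M(D, f) = 2*((f + 15)/(D + 12)) = 2*((15 + f)/(12 + D)) = 2*(15 + f)/(12 + D))
K(o, O) = -366*o + 4*(15 + o)/(12 + o) (K(o, O) = 2*(-183*o + 2*(15 + o)/(12 + o)) = -366*o + 4*(15 + o)/(12 + o))
(39741 + K(146, -131))*(22093 - 39356) = (39741 + 2*(30 - 2194*146 - 183*146²)/(12 + 146))*(22093 - 39356) = (39741 + 2*(30 - 320324 - 183*21316)/158)*(-17263) = (39741 + 2*(1/158)*(30 - 320324 - 3900828))*(-17263) = (39741 + 2*(1/158)*(-4221122))*(-17263) = (39741 - 4221122/79)*(-17263) = -1081583/79*(-17263) = 18671367329/79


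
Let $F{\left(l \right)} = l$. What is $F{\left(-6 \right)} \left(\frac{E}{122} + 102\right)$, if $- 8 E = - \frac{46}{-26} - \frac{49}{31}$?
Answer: $- \frac{30089535}{49166} \approx -612.0$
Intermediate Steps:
$E = - \frac{19}{806}$ ($E = - \frac{- \frac{46}{-26} - \frac{49}{31}}{8} = - \frac{\left(-46\right) \left(- \frac{1}{26}\right) - \frac{49}{31}}{8} = - \frac{\frac{23}{13} - \frac{49}{31}}{8} = \left(- \frac{1}{8}\right) \frac{76}{403} = - \frac{19}{806} \approx -0.023573$)
$F{\left(-6 \right)} \left(\frac{E}{122} + 102\right) = - 6 \left(- \frac{19}{806 \cdot 122} + 102\right) = - 6 \left(\left(- \frac{19}{806}\right) \frac{1}{122} + 102\right) = - 6 \left(- \frac{19}{98332} + 102\right) = \left(-6\right) \frac{10029845}{98332} = - \frac{30089535}{49166}$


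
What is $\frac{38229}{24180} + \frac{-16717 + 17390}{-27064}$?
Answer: $\frac{84863043}{54533960} \approx 1.5562$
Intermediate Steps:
$\frac{38229}{24180} + \frac{-16717 + 17390}{-27064} = 38229 \cdot \frac{1}{24180} + 673 \left(- \frac{1}{27064}\right) = \frac{12743}{8060} - \frac{673}{27064} = \frac{84863043}{54533960}$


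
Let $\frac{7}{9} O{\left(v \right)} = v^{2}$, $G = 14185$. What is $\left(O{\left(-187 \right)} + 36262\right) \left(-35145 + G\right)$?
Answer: $- \frac{11916912800}{7} \approx -1.7024 \cdot 10^{9}$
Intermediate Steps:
$O{\left(v \right)} = \frac{9 v^{2}}{7}$
$\left(O{\left(-187 \right)} + 36262\right) \left(-35145 + G\right) = \left(\frac{9 \left(-187\right)^{2}}{7} + 36262\right) \left(-35145 + 14185\right) = \left(\frac{9}{7} \cdot 34969 + 36262\right) \left(-20960\right) = \left(\frac{314721}{7} + 36262\right) \left(-20960\right) = \frac{568555}{7} \left(-20960\right) = - \frac{11916912800}{7}$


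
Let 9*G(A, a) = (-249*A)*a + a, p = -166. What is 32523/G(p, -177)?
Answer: -97569/2438765 ≈ -0.040008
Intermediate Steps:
G(A, a) = a/9 - 83*A*a/3 (G(A, a) = ((-249*A)*a + a)/9 = (-249*A*a + a)/9 = (a - 249*A*a)/9 = a/9 - 83*A*a/3)
32523/G(p, -177) = 32523/(((⅑)*(-177)*(1 - 249*(-166)))) = 32523/(((⅑)*(-177)*(1 + 41334))) = 32523/(((⅑)*(-177)*41335)) = 32523/(-2438765/3) = 32523*(-3/2438765) = -97569/2438765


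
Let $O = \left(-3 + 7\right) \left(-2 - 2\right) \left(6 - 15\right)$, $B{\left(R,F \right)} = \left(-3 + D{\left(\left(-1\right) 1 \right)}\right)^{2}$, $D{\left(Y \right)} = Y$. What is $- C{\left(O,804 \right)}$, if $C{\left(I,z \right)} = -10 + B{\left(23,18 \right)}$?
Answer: $-6$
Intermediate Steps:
$B{\left(R,F \right)} = 16$ ($B{\left(R,F \right)} = \left(-3 - 1\right)^{2} = \left(-4\right)^{2} = 16$)
$O = 144$ ($O = 4 \left(-4\right) \left(-9\right) = \left(-16\right) \left(-9\right) = 144$)
$C{\left(I,z \right)} = 6$ ($C{\left(I,z \right)} = -10 + 16 = 6$)
$- C{\left(O,804 \right)} = \left(-1\right) 6 = -6$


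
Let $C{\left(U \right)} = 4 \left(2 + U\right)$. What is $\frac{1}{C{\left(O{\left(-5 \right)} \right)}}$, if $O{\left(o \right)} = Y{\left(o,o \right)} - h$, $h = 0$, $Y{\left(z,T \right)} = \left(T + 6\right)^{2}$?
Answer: $\frac{1}{12} \approx 0.083333$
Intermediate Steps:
$Y{\left(z,T \right)} = \left(6 + T\right)^{2}$
$O{\left(o \right)} = \left(6 + o\right)^{2}$ ($O{\left(o \right)} = \left(6 + o\right)^{2} - 0 = \left(6 + o\right)^{2} + 0 = \left(6 + o\right)^{2}$)
$C{\left(U \right)} = 8 + 4 U$
$\frac{1}{C{\left(O{\left(-5 \right)} \right)}} = \frac{1}{8 + 4 \left(6 - 5\right)^{2}} = \frac{1}{8 + 4 \cdot 1^{2}} = \frac{1}{8 + 4 \cdot 1} = \frac{1}{8 + 4} = \frac{1}{12}$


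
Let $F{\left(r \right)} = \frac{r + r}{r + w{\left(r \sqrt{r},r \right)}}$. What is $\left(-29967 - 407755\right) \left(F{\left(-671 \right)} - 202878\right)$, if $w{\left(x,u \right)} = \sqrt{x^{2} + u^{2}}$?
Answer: $\frac{875444 \left(101438 i + 101439 \sqrt{670}\right)}{i + \sqrt{670}} \approx 8.8804 \cdot 10^{10} - 33771.0 i$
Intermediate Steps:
$w{\left(x,u \right)} = \sqrt{u^{2} + x^{2}}$
$F{\left(r \right)} = \frac{2 r}{r + \sqrt{r^{2} + r^{3}}}$ ($F{\left(r \right)} = \frac{r + r}{r + \sqrt{r^{2} + \left(r \sqrt{r}\right)^{2}}} = \frac{2 r}{r + \sqrt{r^{2} + \left(r^{\frac{3}{2}}\right)^{2}}} = \frac{2 r}{r + \sqrt{r^{2} + r^{3}}}$)
$\left(-29967 - 407755\right) \left(F{\left(-671 \right)} - 202878\right) = \left(-29967 - 407755\right) \left(2 \left(-671\right) \frac{1}{-671 + \sqrt{\left(-671\right)^{2} \left(1 - 671\right)}} - 202878\right) = - 437722 \left(2 \left(-671\right) \frac{1}{-671 + \sqrt{450241 \left(-670\right)}} - 202878\right) = - 437722 \left(2 \left(-671\right) \frac{1}{-671 + \sqrt{-301661470}} - 202878\right) = - 437722 \left(2 \left(-671\right) \frac{1}{-671 + 671 i \sqrt{670}} - 202878\right) = - 437722 \left(- \frac{1342}{-671 + 671 i \sqrt{670}} - 202878\right) = - 437722 \left(-202878 - \frac{1342}{-671 + 671 i \sqrt{670}}\right) = 88804163916 + \frac{587422924}{-671 + 671 i \sqrt{670}}$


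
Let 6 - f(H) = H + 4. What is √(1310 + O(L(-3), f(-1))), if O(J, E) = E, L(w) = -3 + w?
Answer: √1313 ≈ 36.235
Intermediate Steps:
f(H) = 2 - H (f(H) = 6 - (H + 4) = 6 - (4 + H) = 6 + (-4 - H) = 2 - H)
√(1310 + O(L(-3), f(-1))) = √(1310 + (2 - 1*(-1))) = √(1310 + (2 + 1)) = √(1310 + 3) = √1313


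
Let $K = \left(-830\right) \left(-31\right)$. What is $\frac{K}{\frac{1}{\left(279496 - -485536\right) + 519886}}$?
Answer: $33060940140$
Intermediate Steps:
$K = 25730$
$\frac{K}{\frac{1}{\left(279496 - -485536\right) + 519886}} = \frac{25730}{\frac{1}{\left(279496 - -485536\right) + 519886}} = \frac{25730}{\frac{1}{\left(279496 + 485536\right) + 519886}} = \frac{25730}{\frac{1}{765032 + 519886}} = \frac{25730}{\frac{1}{1284918}} = 25730 \frac{1}{\frac{1}{1284918}} = 25730 \cdot 1284918 = 33060940140$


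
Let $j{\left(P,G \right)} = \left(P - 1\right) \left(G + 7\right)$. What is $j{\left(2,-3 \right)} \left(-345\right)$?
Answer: $-1380$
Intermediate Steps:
$j{\left(P,G \right)} = \left(-1 + P\right) \left(7 + G\right)$
$j{\left(2,-3 \right)} \left(-345\right) = \left(-7 - -3 + 7 \cdot 2 - 6\right) \left(-345\right) = \left(-7 + 3 + 14 - 6\right) \left(-345\right) = 4 \left(-345\right) = -1380$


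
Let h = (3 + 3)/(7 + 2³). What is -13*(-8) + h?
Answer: 522/5 ≈ 104.40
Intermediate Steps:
h = ⅖ (h = 6/(7 + 8) = 6/15 = 6*(1/15) = ⅖ ≈ 0.40000)
-13*(-8) + h = -13*(-8) + ⅖ = 104 + ⅖ = 522/5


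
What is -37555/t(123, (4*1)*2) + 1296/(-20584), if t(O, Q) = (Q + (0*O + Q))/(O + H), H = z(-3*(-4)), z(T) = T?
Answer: -13044919617/41168 ≈ -3.1687e+5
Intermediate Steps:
H = 12 (H = -3*(-4) = 12)
t(O, Q) = 2*Q/(12 + O) (t(O, Q) = (Q + (0*O + Q))/(O + 12) = (Q + (0 + Q))/(12 + O) = (Q + Q)/(12 + O) = (2*Q)/(12 + O) = 2*Q/(12 + O))
-37555/t(123, (4*1)*2) + 1296/(-20584) = -37555/(2*((4*1)*2)/(12 + 123)) + 1296/(-20584) = -37555/(2*(4*2)/135) + 1296*(-1/20584) = -37555/(2*8*(1/135)) - 162/2573 = -37555/16/135 - 162/2573 = -37555*135/16 - 162/2573 = -5069925/16 - 162/2573 = -13044919617/41168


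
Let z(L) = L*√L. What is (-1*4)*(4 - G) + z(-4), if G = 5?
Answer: 4 - 8*I ≈ 4.0 - 8.0*I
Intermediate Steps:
z(L) = L^(3/2)
(-1*4)*(4 - G) + z(-4) = (-1*4)*(4 - 1*5) + (-4)^(3/2) = -4*(4 - 5) - 8*I = -4*(-1) - 8*I = 4 - 8*I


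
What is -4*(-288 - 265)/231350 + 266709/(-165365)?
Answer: -876247711/546531325 ≈ -1.6033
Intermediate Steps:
-4*(-288 - 265)/231350 + 266709/(-165365) = -4*(-553)*(1/231350) + 266709*(-1/165365) = 2212*(1/231350) - 266709/165365 = 158/16525 - 266709/165365 = -876247711/546531325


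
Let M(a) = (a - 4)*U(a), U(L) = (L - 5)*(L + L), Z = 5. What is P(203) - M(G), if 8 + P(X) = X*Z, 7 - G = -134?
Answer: -5253217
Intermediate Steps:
G = 141 (G = 7 - 1*(-134) = 7 + 134 = 141)
U(L) = 2*L*(-5 + L) (U(L) = (-5 + L)*(2*L) = 2*L*(-5 + L))
P(X) = -8 + 5*X (P(X) = -8 + X*5 = -8 + 5*X)
M(a) = 2*a*(-5 + a)*(-4 + a) (M(a) = (a - 4)*(2*a*(-5 + a)) = (-4 + a)*(2*a*(-5 + a)) = 2*a*(-5 + a)*(-4 + a))
P(203) - M(G) = (-8 + 5*203) - 2*141*(-5 + 141)*(-4 + 141) = (-8 + 1015) - 2*141*136*137 = 1007 - 1*5254224 = 1007 - 5254224 = -5253217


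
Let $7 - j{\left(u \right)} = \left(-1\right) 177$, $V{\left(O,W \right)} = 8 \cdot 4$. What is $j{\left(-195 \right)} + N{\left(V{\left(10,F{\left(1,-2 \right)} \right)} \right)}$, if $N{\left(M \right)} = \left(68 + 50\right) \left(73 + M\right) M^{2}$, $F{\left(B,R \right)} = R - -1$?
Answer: $12687544$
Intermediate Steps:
$F{\left(B,R \right)} = 1 + R$ ($F{\left(B,R \right)} = R + 1 = 1 + R$)
$V{\left(O,W \right)} = 32$
$j{\left(u \right)} = 184$ ($j{\left(u \right)} = 7 - \left(-1\right) 177 = 7 - -177 = 7 + 177 = 184$)
$N{\left(M \right)} = M^{2} \left(8614 + 118 M\right)$ ($N{\left(M \right)} = 118 \left(73 + M\right) M^{2} = \left(8614 + 118 M\right) M^{2} = M^{2} \left(8614 + 118 M\right)$)
$j{\left(-195 \right)} + N{\left(V{\left(10,F{\left(1,-2 \right)} \right)} \right)} = 184 + 118 \cdot 32^{2} \left(73 + 32\right) = 184 + 118 \cdot 1024 \cdot 105 = 184 + 12687360 = 12687544$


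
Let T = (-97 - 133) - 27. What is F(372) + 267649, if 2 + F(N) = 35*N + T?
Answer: 280410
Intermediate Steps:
T = -257 (T = -230 - 27 = -257)
F(N) = -259 + 35*N (F(N) = -2 + (35*N - 257) = -2 + (-257 + 35*N) = -259 + 35*N)
F(372) + 267649 = (-259 + 35*372) + 267649 = (-259 + 13020) + 267649 = 12761 + 267649 = 280410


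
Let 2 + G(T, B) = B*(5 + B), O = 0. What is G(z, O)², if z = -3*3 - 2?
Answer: 4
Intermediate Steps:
z = -11 (z = -9 - 2 = -11)
G(T, B) = -2 + B*(5 + B)
G(z, O)² = (-2 + 0² + 5*0)² = (-2 + 0 + 0)² = (-2)² = 4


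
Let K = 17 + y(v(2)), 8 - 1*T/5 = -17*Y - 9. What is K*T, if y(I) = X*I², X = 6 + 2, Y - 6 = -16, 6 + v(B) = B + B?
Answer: -37485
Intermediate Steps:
v(B) = -6 + 2*B (v(B) = -6 + (B + B) = -6 + 2*B)
Y = -10 (Y = 6 - 16 = -10)
X = 8
y(I) = 8*I²
T = -765 (T = 40 - 5*(-17*(-10) - 9) = 40 - 5*(170 - 9) = 40 - 5*161 = 40 - 805 = -765)
K = 49 (K = 17 + 8*(-6 + 2*2)² = 17 + 8*(-6 + 4)² = 17 + 8*(-2)² = 17 + 8*4 = 17 + 32 = 49)
K*T = 49*(-765) = -37485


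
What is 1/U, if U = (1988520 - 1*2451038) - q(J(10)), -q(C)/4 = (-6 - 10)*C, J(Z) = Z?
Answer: -1/463158 ≈ -2.1591e-6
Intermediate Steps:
q(C) = 64*C (q(C) = -4*(-6 - 10)*C = -(-64)*C = 64*C)
U = -463158 (U = (1988520 - 1*2451038) - 64*10 = (1988520 - 2451038) - 1*640 = -462518 - 640 = -463158)
1/U = 1/(-463158) = -1/463158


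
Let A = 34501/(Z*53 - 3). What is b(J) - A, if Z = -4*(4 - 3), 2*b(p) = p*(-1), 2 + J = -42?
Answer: 39231/215 ≈ 182.47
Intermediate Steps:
J = -44 (J = -2 - 42 = -44)
b(p) = -p/2 (b(p) = (p*(-1))/2 = (-p)/2 = -p/2)
Z = -4 (Z = -4*1 = -4)
A = -34501/215 (A = 34501/(-4*53 - 3) = 34501/(-212 - 3) = 34501/(-215) = 34501*(-1/215) = -34501/215 ≈ -160.47)
b(J) - A = -1/2*(-44) - 1*(-34501/215) = 22 + 34501/215 = 39231/215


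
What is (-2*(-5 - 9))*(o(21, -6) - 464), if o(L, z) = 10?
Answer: -12712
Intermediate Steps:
(-2*(-5 - 9))*(o(21, -6) - 464) = (-2*(-5 - 9))*(10 - 464) = -2*(-14)*(-454) = 28*(-454) = -12712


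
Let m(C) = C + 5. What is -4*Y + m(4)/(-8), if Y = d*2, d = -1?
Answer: 55/8 ≈ 6.8750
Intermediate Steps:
m(C) = 5 + C
Y = -2 (Y = -1*2 = -2)
-4*Y + m(4)/(-8) = -4*(-2) + (5 + 4)/(-8) = 8 + 9*(-⅛) = 8 - 9/8 = 55/8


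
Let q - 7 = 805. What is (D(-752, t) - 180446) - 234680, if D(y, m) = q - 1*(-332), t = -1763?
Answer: -413982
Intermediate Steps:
q = 812 (q = 7 + 805 = 812)
D(y, m) = 1144 (D(y, m) = 812 - 1*(-332) = 812 + 332 = 1144)
(D(-752, t) - 180446) - 234680 = (1144 - 180446) - 234680 = -179302 - 234680 = -413982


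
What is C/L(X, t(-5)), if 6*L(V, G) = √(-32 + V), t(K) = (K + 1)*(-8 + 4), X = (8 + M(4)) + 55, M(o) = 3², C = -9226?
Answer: -13839*√10/5 ≈ -8752.5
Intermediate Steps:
M(o) = 9
X = 72 (X = (8 + 9) + 55 = 17 + 55 = 72)
t(K) = -4 - 4*K (t(K) = (1 + K)*(-4) = -4 - 4*K)
L(V, G) = √(-32 + V)/6
C/L(X, t(-5)) = -9226*6/√(-32 + 72) = -9226*3*√10/10 = -13839*√10/5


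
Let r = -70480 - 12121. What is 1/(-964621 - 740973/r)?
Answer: -82601/79677918248 ≈ -1.0367e-6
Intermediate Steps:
r = -82601
1/(-964621 - 740973/r) = 1/(-964621 - 740973/(-82601)) = 1/(-964621 - 740973*(-1/82601)) = 1/(-964621 + 740973/82601) = 1/(-79677918248/82601) = -82601/79677918248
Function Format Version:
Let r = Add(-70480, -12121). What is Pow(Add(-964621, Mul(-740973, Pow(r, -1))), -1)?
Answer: Rational(-82601, 79677918248) ≈ -1.0367e-6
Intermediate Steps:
r = -82601
Pow(Add(-964621, Mul(-740973, Pow(r, -1))), -1) = Pow(Add(-964621, Mul(-740973, Pow(-82601, -1))), -1) = Pow(Add(-964621, Mul(-740973, Rational(-1, 82601))), -1) = Pow(Add(-964621, Rational(740973, 82601)), -1) = Pow(Rational(-79677918248, 82601), -1) = Rational(-82601, 79677918248)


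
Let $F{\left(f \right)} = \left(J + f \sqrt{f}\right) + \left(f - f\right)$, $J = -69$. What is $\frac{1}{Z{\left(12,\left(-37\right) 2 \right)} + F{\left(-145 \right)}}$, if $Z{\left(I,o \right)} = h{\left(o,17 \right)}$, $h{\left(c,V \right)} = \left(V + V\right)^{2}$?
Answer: $\frac{i}{145 \sqrt{145} + 1087 i} \approx 0.00025696 + 0.00041275 i$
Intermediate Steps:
$h{\left(c,V \right)} = 4 V^{2}$ ($h{\left(c,V \right)} = \left(2 V\right)^{2} = 4 V^{2}$)
$Z{\left(I,o \right)} = 1156$ ($Z{\left(I,o \right)} = 4 \cdot 17^{2} = 4 \cdot 289 = 1156$)
$F{\left(f \right)} = -69 + f^{\frac{3}{2}}$ ($F{\left(f \right)} = \left(-69 + f \sqrt{f}\right) + \left(f - f\right) = \left(-69 + f^{\frac{3}{2}}\right) + 0 = -69 + f^{\frac{3}{2}}$)
$\frac{1}{Z{\left(12,\left(-37\right) 2 \right)} + F{\left(-145 \right)}} = \frac{1}{1156 - \left(69 - \left(-145\right)^{\frac{3}{2}}\right)} = \frac{1}{1156 - \left(69 + 145 i \sqrt{145}\right)} = \frac{1}{1087 - 145 i \sqrt{145}}$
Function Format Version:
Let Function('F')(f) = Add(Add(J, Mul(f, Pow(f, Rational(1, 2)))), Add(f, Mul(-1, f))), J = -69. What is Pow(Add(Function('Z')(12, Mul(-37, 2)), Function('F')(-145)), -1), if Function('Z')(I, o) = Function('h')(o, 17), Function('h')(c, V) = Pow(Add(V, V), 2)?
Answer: Mul(I, Pow(Add(Mul(145, Pow(145, Rational(1, 2))), Mul(1087, I)), -1)) ≈ Add(0.00025696, Mul(0.00041275, I))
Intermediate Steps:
Function('h')(c, V) = Mul(4, Pow(V, 2)) (Function('h')(c, V) = Pow(Mul(2, V), 2) = Mul(4, Pow(V, 2)))
Function('Z')(I, o) = 1156 (Function('Z')(I, o) = Mul(4, Pow(17, 2)) = Mul(4, 289) = 1156)
Function('F')(f) = Add(-69, Pow(f, Rational(3, 2))) (Function('F')(f) = Add(Add(-69, Mul(f, Pow(f, Rational(1, 2)))), Add(f, Mul(-1, f))) = Add(Add(-69, Pow(f, Rational(3, 2))), 0) = Add(-69, Pow(f, Rational(3, 2))))
Pow(Add(Function('Z')(12, Mul(-37, 2)), Function('F')(-145)), -1) = Pow(Add(1156, Add(-69, Pow(-145, Rational(3, 2)))), -1) = Pow(Add(1156, Add(-69, Mul(-145, I, Pow(145, Rational(1, 2))))), -1) = Pow(Add(1087, Mul(-145, I, Pow(145, Rational(1, 2)))), -1)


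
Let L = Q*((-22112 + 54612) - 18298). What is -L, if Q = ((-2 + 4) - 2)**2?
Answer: 0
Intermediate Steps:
Q = 0 (Q = (2 - 2)**2 = 0**2 = 0)
L = 0 (L = 0*((-22112 + 54612) - 18298) = 0*(32500 - 18298) = 0*14202 = 0)
-L = -1*0 = 0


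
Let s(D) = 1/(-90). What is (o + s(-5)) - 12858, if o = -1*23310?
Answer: -3255121/90 ≈ -36168.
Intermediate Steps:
o = -23310
s(D) = -1/90
(o + s(-5)) - 12858 = (-23310 - 1/90) - 12858 = -2097901/90 - 12858 = -3255121/90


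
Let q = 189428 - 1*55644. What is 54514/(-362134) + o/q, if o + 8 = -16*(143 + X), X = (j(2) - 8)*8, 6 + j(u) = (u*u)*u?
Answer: -490402608/3027983441 ≈ -0.16196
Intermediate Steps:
j(u) = -6 + u**3 (j(u) = -6 + (u*u)*u = -6 + u**2*u = -6 + u**3)
q = 133784 (q = 189428 - 55644 = 133784)
X = -48 (X = ((-6 + 2**3) - 8)*8 = ((-6 + 8) - 8)*8 = (2 - 8)*8 = -6*8 = -48)
o = -1528 (o = -8 - 16*(143 - 48) = -8 - 16*95 = -8 - 1520 = -1528)
54514/(-362134) + o/q = 54514/(-362134) - 1528/133784 = 54514*(-1/362134) - 1528*1/133784 = -27257/181067 - 191/16723 = -490402608/3027983441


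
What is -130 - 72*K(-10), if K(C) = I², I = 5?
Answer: -1930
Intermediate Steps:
K(C) = 25 (K(C) = 5² = 25)
-130 - 72*K(-10) = -130 - 72*25 = -130 - 1800 = -1930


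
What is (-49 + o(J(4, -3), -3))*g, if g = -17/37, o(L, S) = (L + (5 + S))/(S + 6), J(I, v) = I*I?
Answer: 731/37 ≈ 19.757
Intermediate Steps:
J(I, v) = I**2
o(L, S) = (5 + L + S)/(6 + S)
g = -17/37 (g = -17*1/37 = -17/37 ≈ -0.45946)
(-49 + o(J(4, -3), -3))*g = (-49 + (5 + 4**2 - 3)/(6 - 3))*(-17/37) = (-49 + (5 + 16 - 3)/3)*(-17/37) = (-49 + (1/3)*18)*(-17/37) = (-49 + 6)*(-17/37) = -43*(-17/37) = 731/37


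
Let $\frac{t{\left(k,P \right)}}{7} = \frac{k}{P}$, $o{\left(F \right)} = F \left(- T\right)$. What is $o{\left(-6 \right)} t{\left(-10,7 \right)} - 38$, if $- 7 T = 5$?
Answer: $\frac{34}{7} \approx 4.8571$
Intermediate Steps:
$T = - \frac{5}{7}$ ($T = \left(- \frac{1}{7}\right) 5 = - \frac{5}{7} \approx -0.71429$)
$o{\left(F \right)} = \frac{5 F}{7}$ ($o{\left(F \right)} = F \left(\left(-1\right) \left(- \frac{5}{7}\right)\right) = F \frac{5}{7} = \frac{5 F}{7}$)
$t{\left(k,P \right)} = \frac{7 k}{P}$ ($t{\left(k,P \right)} = 7 \frac{k}{P} = \frac{7 k}{P}$)
$o{\left(-6 \right)} t{\left(-10,7 \right)} - 38 = \frac{5}{7} \left(-6\right) 7 \left(-10\right) \frac{1}{7} - 38 = - \frac{30 \cdot 7 \left(-10\right) \frac{1}{7}}{7} - 38 = \left(- \frac{30}{7}\right) \left(-10\right) - 38 = \frac{300}{7} - 38 = \frac{34}{7}$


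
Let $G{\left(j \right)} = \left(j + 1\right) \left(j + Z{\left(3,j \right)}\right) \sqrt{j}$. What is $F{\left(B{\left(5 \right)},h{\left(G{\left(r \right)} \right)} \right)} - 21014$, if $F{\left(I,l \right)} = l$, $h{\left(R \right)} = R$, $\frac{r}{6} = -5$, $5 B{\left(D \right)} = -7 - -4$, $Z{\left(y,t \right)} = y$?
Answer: $-21014 + 783 i \sqrt{30} \approx -21014.0 + 4288.7 i$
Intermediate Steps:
$B{\left(D \right)} = - \frac{3}{5}$ ($B{\left(D \right)} = \frac{-7 - -4}{5} = \frac{-7 + 4}{5} = \frac{1}{5} \left(-3\right) = - \frac{3}{5}$)
$r = -30$ ($r = 6 \left(-5\right) = -30$)
$G{\left(j \right)} = \sqrt{j} \left(1 + j\right) \left(3 + j\right)$ ($G{\left(j \right)} = \left(j + 1\right) \left(j + 3\right) \sqrt{j} = \left(1 + j\right) \left(3 + j\right) \sqrt{j} = \sqrt{j} \left(1 + j\right) \left(3 + j\right)$)
$F{\left(B{\left(5 \right)},h{\left(G{\left(r \right)} \right)} \right)} - 21014 = \sqrt{-30} \left(3 + \left(-30\right)^{2} + 4 \left(-30\right)\right) - 21014 = i \sqrt{30} \left(3 + 900 - 120\right) - 21014 = i \sqrt{30} \cdot 783 - 21014 = 783 i \sqrt{30} - 21014 = -21014 + 783 i \sqrt{30}$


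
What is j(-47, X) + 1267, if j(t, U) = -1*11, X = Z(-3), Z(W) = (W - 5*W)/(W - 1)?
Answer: 1256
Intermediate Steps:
Z(W) = -4*W/(-1 + W) (Z(W) = (-4*W)/(-1 + W) = -4*W/(-1 + W))
X = -3 (X = -4*(-3)/(-1 - 3) = -4*(-3)/(-4) = -4*(-3)*(-1/4) = -3)
j(t, U) = -11
j(-47, X) + 1267 = -11 + 1267 = 1256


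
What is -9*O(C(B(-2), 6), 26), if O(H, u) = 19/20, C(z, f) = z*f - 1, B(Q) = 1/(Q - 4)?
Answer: -171/20 ≈ -8.5500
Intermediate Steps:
B(Q) = 1/(-4 + Q)
C(z, f) = -1 + f*z (C(z, f) = f*z - 1 = -1 + f*z)
O(H, u) = 19/20 (O(H, u) = 19*(1/20) = 19/20)
-9*O(C(B(-2), 6), 26) = -9*19/20 = -171/20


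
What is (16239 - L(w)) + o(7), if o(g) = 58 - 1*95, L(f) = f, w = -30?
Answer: 16232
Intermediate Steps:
o(g) = -37 (o(g) = 58 - 95 = -37)
(16239 - L(w)) + o(7) = (16239 - 1*(-30)) - 37 = (16239 + 30) - 37 = 16269 - 37 = 16232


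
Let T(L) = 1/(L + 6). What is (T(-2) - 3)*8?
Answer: -22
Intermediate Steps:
T(L) = 1/(6 + L)
(T(-2) - 3)*8 = (1/(6 - 2) - 3)*8 = (1/4 - 3)*8 = -11/4*8 = -22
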